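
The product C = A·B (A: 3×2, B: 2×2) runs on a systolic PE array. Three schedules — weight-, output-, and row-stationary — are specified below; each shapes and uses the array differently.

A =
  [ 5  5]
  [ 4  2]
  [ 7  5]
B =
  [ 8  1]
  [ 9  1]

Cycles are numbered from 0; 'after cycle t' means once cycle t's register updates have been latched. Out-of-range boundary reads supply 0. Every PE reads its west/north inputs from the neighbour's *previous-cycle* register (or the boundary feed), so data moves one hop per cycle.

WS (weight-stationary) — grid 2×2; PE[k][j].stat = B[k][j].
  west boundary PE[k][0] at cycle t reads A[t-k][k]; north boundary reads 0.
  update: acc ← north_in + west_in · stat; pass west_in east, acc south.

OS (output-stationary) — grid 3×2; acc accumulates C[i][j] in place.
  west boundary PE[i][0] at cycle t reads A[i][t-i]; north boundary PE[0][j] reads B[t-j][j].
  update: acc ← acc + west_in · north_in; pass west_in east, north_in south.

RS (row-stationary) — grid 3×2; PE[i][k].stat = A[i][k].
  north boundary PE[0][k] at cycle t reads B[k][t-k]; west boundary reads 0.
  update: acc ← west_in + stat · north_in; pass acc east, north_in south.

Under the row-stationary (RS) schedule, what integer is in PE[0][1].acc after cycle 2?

PE[0][1].acc = 10

RS (3×2). Following PE[0][1] plus its west/north inputs:
  step 0 · PE0,0: acc=40; fwd→40 fwd↓8
  step 0 · PE0,1: acc=0; fwd→0 fwd↓0
  step 1 · PE0,0: acc=5; fwd→5 fwd↓1
  step 1 · PE0,1: acc=85; fwd→85 fwd↓9
  step 2 · PE0,0: acc=0; fwd→0 fwd↓0
  step 2 · PE0,1: acc=10; fwd→10 fwd↓1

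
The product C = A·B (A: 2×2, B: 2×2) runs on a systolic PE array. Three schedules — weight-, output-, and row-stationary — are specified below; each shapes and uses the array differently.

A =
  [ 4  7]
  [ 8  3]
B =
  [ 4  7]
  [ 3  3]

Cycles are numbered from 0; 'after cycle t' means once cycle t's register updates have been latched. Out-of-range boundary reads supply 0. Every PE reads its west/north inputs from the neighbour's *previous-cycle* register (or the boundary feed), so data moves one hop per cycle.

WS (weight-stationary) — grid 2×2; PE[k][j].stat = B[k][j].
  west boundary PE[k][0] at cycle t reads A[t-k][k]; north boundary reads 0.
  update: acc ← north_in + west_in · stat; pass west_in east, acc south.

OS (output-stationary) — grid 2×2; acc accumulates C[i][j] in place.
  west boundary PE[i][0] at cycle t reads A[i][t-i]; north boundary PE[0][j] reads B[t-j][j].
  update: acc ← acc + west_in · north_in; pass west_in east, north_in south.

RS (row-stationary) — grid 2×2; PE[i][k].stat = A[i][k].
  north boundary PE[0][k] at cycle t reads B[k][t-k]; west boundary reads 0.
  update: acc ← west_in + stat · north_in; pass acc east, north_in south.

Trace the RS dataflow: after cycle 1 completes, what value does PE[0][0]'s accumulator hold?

RS (2×2). Following PE[0][0] plus its west/north inputs:
  after 0 — PE[0][0] acc=16, pass-E 16, pass-S 4
  after 1 — PE[0][0] acc=28, pass-E 28, pass-S 7

PE[0][0].acc = 28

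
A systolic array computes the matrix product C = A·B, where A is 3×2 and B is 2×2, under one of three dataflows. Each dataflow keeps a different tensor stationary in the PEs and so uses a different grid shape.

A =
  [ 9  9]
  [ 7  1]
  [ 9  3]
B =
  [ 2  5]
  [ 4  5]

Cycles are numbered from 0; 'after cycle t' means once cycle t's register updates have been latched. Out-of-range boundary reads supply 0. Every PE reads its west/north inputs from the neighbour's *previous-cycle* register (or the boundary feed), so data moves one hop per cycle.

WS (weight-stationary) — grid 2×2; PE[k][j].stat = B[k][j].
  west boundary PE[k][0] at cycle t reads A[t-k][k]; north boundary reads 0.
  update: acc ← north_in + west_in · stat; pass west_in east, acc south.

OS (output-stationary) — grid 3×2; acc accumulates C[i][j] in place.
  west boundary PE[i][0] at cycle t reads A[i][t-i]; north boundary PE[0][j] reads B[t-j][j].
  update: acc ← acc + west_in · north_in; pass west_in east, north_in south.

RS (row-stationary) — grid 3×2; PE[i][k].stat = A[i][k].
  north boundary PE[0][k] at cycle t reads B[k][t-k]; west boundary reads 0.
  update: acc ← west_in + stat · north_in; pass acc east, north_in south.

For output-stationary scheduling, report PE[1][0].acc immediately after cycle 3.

OS (3×2). Following PE[1][0] plus its west/north inputs:
  [0] (0,0) acc=18 (h:9 v:2)
  [0] (1,0) acc=0 (h:0 v:0)
  [1] (0,0) acc=54 (h:9 v:4)
  [1] (1,0) acc=14 (h:7 v:2)
  [2] (0,0) acc=54 (h:0 v:0)
  [2] (1,0) acc=18 (h:1 v:4)
  [3] (0,0) acc=54 (h:0 v:0)
  [3] (1,0) acc=18 (h:0 v:0)

PE[1][0].acc = 18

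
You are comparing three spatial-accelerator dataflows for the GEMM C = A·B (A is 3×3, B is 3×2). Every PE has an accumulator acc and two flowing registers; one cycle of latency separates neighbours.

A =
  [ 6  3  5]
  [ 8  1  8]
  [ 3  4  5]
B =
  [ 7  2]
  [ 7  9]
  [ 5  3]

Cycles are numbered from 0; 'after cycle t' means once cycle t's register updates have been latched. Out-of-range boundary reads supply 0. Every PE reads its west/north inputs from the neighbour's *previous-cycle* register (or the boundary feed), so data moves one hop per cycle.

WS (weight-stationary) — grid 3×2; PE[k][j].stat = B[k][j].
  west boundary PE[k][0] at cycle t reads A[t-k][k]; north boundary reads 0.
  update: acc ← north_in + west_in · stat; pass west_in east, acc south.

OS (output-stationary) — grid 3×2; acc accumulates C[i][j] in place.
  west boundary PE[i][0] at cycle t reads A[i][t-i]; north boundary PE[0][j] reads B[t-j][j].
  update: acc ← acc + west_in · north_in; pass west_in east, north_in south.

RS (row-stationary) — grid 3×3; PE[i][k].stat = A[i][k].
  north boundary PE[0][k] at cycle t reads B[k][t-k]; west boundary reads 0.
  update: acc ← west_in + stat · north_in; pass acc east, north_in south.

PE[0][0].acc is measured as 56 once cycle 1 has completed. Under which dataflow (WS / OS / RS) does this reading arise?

— WS: 3×2; PE[0][0] trace:
  [0] (0,0) acc=42 (h:6 v:42)
  [1] (0,0) acc=56 (h:8 v:56)
— OS: 3×2; PE[0][0] trace:
  [0] (0,0) acc=42 (h:6 v:7)
  [1] (0,0) acc=63 (h:3 v:7)
— RS: 3×3; PE[0][0] trace:
  [0] (0,0) acc=42 (h:42 v:7)
  [1] (0,0) acc=12 (h:12 v:2)

dataflow = WS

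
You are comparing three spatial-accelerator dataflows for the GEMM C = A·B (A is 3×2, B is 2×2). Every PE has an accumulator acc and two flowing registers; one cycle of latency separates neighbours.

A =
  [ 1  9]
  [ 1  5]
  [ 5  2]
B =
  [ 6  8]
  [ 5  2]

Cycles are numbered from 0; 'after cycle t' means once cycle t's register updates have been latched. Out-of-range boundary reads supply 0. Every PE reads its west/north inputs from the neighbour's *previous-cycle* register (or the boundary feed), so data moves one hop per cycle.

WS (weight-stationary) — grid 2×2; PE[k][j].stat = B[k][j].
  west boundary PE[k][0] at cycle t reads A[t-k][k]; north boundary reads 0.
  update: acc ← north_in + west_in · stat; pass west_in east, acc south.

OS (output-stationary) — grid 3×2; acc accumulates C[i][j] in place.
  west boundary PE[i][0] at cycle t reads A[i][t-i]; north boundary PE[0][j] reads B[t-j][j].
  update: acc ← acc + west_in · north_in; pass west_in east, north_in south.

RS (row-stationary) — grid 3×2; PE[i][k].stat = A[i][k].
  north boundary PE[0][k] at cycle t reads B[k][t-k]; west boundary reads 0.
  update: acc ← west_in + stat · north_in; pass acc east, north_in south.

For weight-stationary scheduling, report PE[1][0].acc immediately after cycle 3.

PE[1][0].acc = 40

Tracing WS — 2×2 array, target PE[1][0]:
  step 0 · PE0,0: acc=6; fwd→1 fwd↓6
  step 0 · PE1,0: acc=0; fwd→0 fwd↓0
  step 1 · PE0,0: acc=6; fwd→1 fwd↓6
  step 1 · PE1,0: acc=51; fwd→9 fwd↓51
  step 2 · PE0,0: acc=30; fwd→5 fwd↓30
  step 2 · PE1,0: acc=31; fwd→5 fwd↓31
  step 3 · PE0,0: acc=0; fwd→0 fwd↓0
  step 3 · PE1,0: acc=40; fwd→2 fwd↓40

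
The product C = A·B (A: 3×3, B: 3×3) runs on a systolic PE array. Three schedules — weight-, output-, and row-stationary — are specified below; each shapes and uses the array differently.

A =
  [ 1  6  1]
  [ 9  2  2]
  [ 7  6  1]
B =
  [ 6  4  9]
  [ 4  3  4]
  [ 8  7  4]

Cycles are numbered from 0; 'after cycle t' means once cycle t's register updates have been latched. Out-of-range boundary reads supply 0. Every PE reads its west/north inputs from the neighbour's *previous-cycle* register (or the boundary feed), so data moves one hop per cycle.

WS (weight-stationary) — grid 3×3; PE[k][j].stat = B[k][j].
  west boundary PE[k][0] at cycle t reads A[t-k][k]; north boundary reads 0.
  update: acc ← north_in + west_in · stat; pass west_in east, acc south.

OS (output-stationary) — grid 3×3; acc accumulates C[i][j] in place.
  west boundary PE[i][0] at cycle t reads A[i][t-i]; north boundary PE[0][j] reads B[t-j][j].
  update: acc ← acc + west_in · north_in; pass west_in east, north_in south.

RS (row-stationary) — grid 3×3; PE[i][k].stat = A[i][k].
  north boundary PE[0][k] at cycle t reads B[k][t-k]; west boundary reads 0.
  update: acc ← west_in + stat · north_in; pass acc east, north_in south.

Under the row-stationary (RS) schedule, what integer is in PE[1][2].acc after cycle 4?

RS on a 3×3 grid — tracing PE[1][2] and its feeders:
  @0  [0,2]  acc 0  |  →0  ↓0
  @0  [1,1]  acc 0  |  →0  ↓0
  @0  [1,2]  acc 0  |  →0  ↓0
  @1  [0,2]  acc 0  |  →0  ↓0
  @1  [1,1]  acc 0  |  →0  ↓0
  @1  [1,2]  acc 0  |  →0  ↓0
  @2  [0,2]  acc 38  |  →38  ↓8
  @2  [1,1]  acc 62  |  →62  ↓4
  @2  [1,2]  acc 0  |  →0  ↓0
  @3  [0,2]  acc 29  |  →29  ↓7
  @3  [1,1]  acc 42  |  →42  ↓3
  @3  [1,2]  acc 78  |  →78  ↓8
  @4  [0,2]  acc 37  |  →37  ↓4
  @4  [1,1]  acc 89  |  →89  ↓4
  @4  [1,2]  acc 56  |  →56  ↓7

PE[1][2].acc = 56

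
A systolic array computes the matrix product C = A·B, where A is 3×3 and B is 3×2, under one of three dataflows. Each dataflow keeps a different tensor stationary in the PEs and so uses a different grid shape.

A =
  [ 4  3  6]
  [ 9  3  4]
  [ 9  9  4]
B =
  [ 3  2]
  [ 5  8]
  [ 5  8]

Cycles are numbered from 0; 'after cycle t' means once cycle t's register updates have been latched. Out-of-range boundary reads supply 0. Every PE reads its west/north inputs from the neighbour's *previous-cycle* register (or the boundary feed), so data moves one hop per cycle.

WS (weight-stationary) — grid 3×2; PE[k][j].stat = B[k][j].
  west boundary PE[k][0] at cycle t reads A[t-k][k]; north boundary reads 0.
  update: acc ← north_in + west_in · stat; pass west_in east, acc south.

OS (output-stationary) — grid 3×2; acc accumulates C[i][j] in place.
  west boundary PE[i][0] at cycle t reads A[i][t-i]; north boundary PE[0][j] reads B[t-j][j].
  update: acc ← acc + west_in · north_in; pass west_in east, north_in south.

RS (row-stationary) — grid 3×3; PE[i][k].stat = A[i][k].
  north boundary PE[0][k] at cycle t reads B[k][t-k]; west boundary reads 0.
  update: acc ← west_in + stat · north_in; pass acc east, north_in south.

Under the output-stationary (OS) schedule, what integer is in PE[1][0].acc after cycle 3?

PE[1][0].acc = 62

OS 3×2: PE[1][0] cycle-by-cycle (with neighbour feeds):
  @0  [0,0]  acc 12  |  →4  ↓3
  @0  [1,0]  acc 0  |  →0  ↓0
  @1  [0,0]  acc 27  |  →3  ↓5
  @1  [1,0]  acc 27  |  →9  ↓3
  @2  [0,0]  acc 57  |  →6  ↓5
  @2  [1,0]  acc 42  |  →3  ↓5
  @3  [0,0]  acc 57  |  →0  ↓0
  @3  [1,0]  acc 62  |  →4  ↓5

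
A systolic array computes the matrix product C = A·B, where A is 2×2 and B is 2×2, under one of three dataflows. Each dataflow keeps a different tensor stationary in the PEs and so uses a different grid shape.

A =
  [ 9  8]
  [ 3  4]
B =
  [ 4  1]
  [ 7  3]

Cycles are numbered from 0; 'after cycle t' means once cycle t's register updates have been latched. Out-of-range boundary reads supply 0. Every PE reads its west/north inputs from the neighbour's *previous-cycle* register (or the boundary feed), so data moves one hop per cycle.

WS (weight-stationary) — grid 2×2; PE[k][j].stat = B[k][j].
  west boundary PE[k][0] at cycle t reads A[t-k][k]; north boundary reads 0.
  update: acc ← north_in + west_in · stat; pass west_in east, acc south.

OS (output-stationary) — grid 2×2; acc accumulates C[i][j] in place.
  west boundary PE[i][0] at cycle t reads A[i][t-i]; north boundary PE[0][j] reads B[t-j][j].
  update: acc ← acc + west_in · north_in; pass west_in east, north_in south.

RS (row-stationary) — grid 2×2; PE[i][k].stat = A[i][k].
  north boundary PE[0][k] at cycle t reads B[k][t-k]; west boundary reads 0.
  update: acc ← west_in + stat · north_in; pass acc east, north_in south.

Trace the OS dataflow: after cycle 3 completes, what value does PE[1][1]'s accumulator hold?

OS on a 2×2 grid — tracing PE[1][1] and its feeders:
  c0 r0c1: 0 / 0 / 0
  c0 r1c0: 0 / 0 / 0
  c0 r1c1: 0 / 0 / 0
  c1 r0c1: 9 / 9 / 1
  c1 r1c0: 12 / 3 / 4
  c1 r1c1: 0 / 0 / 0
  c2 r0c1: 33 / 8 / 3
  c2 r1c0: 40 / 4 / 7
  c2 r1c1: 3 / 3 / 1
  c3 r0c1: 33 / 0 / 0
  c3 r1c0: 40 / 0 / 0
  c3 r1c1: 15 / 4 / 3

PE[1][1].acc = 15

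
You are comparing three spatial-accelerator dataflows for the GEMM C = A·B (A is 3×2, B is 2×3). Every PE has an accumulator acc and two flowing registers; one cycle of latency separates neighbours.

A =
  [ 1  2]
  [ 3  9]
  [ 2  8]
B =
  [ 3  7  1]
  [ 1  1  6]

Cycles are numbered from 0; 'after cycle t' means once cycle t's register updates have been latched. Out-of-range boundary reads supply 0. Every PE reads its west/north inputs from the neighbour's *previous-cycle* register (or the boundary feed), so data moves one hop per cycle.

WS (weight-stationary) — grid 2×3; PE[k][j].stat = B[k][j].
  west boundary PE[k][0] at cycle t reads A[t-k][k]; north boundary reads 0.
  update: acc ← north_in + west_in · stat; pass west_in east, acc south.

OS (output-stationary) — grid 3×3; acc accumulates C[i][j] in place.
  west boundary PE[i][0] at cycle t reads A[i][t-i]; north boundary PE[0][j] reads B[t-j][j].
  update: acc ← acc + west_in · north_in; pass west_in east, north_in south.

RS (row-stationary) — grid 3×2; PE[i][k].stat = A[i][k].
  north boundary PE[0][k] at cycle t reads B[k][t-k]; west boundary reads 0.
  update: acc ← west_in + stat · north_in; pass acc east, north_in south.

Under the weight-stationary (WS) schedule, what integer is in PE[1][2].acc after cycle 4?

WS on a 2×3 grid — tracing PE[1][2] and its feeders:
  [0] (0,2) acc=0 (h:0 v:0)
  [0] (1,1) acc=0 (h:0 v:0)
  [0] (1,2) acc=0 (h:0 v:0)
  [1] (0,2) acc=0 (h:0 v:0)
  [1] (1,1) acc=0 (h:0 v:0)
  [1] (1,2) acc=0 (h:0 v:0)
  [2] (0,2) acc=1 (h:1 v:1)
  [2] (1,1) acc=9 (h:2 v:9)
  [2] (1,2) acc=0 (h:0 v:0)
  [3] (0,2) acc=3 (h:3 v:3)
  [3] (1,1) acc=30 (h:9 v:30)
  [3] (1,2) acc=13 (h:2 v:13)
  [4] (0,2) acc=2 (h:2 v:2)
  [4] (1,1) acc=22 (h:8 v:22)
  [4] (1,2) acc=57 (h:9 v:57)

PE[1][2].acc = 57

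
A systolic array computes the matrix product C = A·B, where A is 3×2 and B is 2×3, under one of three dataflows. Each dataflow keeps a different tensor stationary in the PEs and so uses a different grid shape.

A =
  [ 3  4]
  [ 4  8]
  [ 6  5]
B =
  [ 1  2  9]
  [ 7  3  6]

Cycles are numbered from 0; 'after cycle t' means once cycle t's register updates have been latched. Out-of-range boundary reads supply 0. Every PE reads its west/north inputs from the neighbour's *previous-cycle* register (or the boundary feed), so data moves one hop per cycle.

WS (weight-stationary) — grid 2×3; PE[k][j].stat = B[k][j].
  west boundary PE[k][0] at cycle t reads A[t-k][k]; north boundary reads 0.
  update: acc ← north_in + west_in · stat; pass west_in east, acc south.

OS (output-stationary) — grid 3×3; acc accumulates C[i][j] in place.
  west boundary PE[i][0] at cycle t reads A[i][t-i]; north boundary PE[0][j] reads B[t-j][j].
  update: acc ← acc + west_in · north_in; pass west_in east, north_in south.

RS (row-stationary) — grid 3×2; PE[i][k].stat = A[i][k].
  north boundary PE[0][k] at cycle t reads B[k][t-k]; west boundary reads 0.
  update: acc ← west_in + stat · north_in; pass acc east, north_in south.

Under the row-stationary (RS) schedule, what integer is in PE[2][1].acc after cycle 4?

Tracing RS — 3×2 array, target PE[2][1]:
  @0  [1,1]  acc 0  |  →0  ↓0
  @0  [2,0]  acc 0  |  →0  ↓0
  @0  [2,1]  acc 0  |  →0  ↓0
  @1  [1,1]  acc 0  |  →0  ↓0
  @1  [2,0]  acc 0  |  →0  ↓0
  @1  [2,1]  acc 0  |  →0  ↓0
  @2  [1,1]  acc 60  |  →60  ↓7
  @2  [2,0]  acc 6  |  →6  ↓1
  @2  [2,1]  acc 0  |  →0  ↓0
  @3  [1,1]  acc 32  |  →32  ↓3
  @3  [2,0]  acc 12  |  →12  ↓2
  @3  [2,1]  acc 41  |  →41  ↓7
  @4  [1,1]  acc 84  |  →84  ↓6
  @4  [2,0]  acc 54  |  →54  ↓9
  @4  [2,1]  acc 27  |  →27  ↓3

PE[2][1].acc = 27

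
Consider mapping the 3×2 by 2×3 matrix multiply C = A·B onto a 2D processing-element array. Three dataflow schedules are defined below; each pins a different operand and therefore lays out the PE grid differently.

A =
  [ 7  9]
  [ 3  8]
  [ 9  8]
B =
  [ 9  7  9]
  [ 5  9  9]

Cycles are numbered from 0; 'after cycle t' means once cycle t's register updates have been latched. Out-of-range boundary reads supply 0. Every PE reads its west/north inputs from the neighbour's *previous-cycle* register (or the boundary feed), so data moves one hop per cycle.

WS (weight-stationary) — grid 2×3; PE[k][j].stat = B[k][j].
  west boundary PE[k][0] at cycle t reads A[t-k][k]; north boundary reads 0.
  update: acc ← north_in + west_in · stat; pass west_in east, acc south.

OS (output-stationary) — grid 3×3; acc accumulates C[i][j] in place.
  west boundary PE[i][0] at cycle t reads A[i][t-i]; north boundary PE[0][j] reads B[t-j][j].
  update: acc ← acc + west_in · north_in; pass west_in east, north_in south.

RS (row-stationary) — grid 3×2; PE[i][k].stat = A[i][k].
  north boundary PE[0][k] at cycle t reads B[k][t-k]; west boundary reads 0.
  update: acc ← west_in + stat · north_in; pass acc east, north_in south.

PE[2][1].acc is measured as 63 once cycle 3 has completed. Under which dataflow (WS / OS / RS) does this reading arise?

— WS: 2×3 array has no PE[2][1].
— OS: 3×3; PE[2][1] trace:
  0: (2,1).acc=0  regs=<0,0>
  1: (2,1).acc=0  regs=<0,0>
  2: (2,1).acc=0  regs=<0,0>
  3: (2,1).acc=63  regs=<9,7>
— RS: 3×2; PE[2][1] trace:
  0: (2,1).acc=0  regs=<0,0>
  1: (2,1).acc=0  regs=<0,0>
  2: (2,1).acc=0  regs=<0,0>
  3: (2,1).acc=121  regs=<121,5>

dataflow = OS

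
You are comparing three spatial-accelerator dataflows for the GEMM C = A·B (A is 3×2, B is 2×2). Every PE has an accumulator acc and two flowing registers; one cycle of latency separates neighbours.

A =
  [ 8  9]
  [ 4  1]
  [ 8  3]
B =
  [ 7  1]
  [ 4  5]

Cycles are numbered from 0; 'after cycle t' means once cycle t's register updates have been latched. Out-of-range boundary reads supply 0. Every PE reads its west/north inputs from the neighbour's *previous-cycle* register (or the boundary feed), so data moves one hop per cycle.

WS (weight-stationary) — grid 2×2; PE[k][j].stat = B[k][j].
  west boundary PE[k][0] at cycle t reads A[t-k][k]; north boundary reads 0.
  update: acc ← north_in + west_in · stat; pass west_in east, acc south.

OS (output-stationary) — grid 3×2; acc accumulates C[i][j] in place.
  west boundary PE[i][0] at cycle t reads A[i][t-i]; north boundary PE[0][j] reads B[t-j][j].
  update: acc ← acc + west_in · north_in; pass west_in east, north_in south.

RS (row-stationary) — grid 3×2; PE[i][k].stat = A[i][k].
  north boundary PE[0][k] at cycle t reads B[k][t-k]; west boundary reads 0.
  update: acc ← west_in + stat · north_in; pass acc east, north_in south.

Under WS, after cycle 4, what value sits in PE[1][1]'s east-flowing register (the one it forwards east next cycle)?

Tracing WS — 2×2 array, target PE[1][1]:
  step 0 · PE0,1: acc=0; fwd→0 fwd↓0
  step 0 · PE1,0: acc=0; fwd→0 fwd↓0
  step 0 · PE1,1: acc=0; fwd→0 fwd↓0
  step 1 · PE0,1: acc=8; fwd→8 fwd↓8
  step 1 · PE1,0: acc=92; fwd→9 fwd↓92
  step 1 · PE1,1: acc=0; fwd→0 fwd↓0
  step 2 · PE0,1: acc=4; fwd→4 fwd↓4
  step 2 · PE1,0: acc=32; fwd→1 fwd↓32
  step 2 · PE1,1: acc=53; fwd→9 fwd↓53
  step 3 · PE0,1: acc=8; fwd→8 fwd↓8
  step 3 · PE1,0: acc=68; fwd→3 fwd↓68
  step 3 · PE1,1: acc=9; fwd→1 fwd↓9
  step 4 · PE0,1: acc=0; fwd→0 fwd↓0
  step 4 · PE1,0: acc=0; fwd→0 fwd↓0
  step 4 · PE1,1: acc=23; fwd→3 fwd↓23

register = 3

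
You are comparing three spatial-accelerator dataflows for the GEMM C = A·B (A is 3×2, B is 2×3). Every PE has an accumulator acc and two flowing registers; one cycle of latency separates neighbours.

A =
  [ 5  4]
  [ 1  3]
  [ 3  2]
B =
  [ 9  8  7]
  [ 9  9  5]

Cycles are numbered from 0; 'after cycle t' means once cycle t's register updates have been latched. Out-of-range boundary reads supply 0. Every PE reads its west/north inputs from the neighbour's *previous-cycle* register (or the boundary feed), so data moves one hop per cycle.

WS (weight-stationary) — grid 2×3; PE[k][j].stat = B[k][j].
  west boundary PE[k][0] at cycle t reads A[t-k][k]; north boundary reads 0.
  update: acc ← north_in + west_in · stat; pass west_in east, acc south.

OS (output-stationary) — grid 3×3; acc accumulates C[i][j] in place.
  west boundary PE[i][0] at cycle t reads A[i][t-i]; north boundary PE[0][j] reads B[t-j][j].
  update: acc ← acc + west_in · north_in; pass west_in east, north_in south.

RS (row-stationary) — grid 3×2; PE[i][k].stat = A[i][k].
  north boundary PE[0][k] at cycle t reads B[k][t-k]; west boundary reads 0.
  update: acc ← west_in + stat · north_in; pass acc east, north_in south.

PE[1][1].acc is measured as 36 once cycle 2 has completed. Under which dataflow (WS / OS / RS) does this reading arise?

dataflow = RS

WS [2×3] PE[1][1] across cycles:
  step 0 · PE1,1: acc=0; fwd→0 fwd↓0
  step 1 · PE1,1: acc=0; fwd→0 fwd↓0
  step 2 · PE1,1: acc=76; fwd→4 fwd↓76
OS [3×3] PE[1][1] across cycles:
  step 0 · PE1,1: acc=0; fwd→0 fwd↓0
  step 1 · PE1,1: acc=0; fwd→0 fwd↓0
  step 2 · PE1,1: acc=8; fwd→1 fwd↓8
RS [3×2] PE[1][1] across cycles:
  step 0 · PE1,1: acc=0; fwd→0 fwd↓0
  step 1 · PE1,1: acc=0; fwd→0 fwd↓0
  step 2 · PE1,1: acc=36; fwd→36 fwd↓9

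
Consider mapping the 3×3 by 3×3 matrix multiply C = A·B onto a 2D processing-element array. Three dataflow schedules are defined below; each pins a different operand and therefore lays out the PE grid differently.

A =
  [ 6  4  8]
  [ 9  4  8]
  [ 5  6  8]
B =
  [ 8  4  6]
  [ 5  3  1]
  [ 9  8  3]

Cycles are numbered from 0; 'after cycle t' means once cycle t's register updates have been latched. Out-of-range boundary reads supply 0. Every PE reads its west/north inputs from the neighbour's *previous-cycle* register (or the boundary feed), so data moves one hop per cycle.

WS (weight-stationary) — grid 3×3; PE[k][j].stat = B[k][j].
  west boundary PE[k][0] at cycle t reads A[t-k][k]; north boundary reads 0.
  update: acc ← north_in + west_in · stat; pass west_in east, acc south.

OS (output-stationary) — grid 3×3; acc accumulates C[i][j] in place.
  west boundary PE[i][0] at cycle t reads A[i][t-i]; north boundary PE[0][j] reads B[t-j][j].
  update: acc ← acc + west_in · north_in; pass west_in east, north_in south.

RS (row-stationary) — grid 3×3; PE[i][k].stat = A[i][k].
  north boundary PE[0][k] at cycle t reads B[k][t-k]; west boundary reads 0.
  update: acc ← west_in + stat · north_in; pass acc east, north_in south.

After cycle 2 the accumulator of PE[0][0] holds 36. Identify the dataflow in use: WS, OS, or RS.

dataflow = RS

WS (3×3 grid), PE[0][0]:
  c0 r0c0: 48 / 6 / 48
  c1 r0c0: 72 / 9 / 72
  c2 r0c0: 40 / 5 / 40
OS (3×3 grid), PE[0][0]:
  c0 r0c0: 48 / 6 / 8
  c1 r0c0: 68 / 4 / 5
  c2 r0c0: 140 / 8 / 9
RS (3×3 grid), PE[0][0]:
  c0 r0c0: 48 / 48 / 8
  c1 r0c0: 24 / 24 / 4
  c2 r0c0: 36 / 36 / 6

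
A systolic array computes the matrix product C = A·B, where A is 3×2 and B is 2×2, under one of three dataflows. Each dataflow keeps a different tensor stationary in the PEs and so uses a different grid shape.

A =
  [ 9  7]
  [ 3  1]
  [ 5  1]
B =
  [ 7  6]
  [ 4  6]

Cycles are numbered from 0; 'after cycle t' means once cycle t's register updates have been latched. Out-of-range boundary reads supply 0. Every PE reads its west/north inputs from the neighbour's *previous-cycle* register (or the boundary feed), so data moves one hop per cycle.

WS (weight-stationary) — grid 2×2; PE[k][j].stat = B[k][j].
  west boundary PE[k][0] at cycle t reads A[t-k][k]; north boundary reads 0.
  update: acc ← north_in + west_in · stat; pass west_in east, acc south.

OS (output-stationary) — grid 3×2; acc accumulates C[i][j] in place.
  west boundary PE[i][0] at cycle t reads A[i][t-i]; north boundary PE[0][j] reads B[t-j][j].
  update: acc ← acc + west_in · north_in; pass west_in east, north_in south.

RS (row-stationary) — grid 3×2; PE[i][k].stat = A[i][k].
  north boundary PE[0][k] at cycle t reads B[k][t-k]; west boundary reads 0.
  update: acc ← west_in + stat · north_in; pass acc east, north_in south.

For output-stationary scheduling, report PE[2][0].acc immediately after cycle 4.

PE[2][0].acc = 39

OS (3×2). Following PE[2][0] plus its west/north inputs:
  c0 r1c0: 0 / 0 / 0
  c0 r2c0: 0 / 0 / 0
  c1 r1c0: 21 / 3 / 7
  c1 r2c0: 0 / 0 / 0
  c2 r1c0: 25 / 1 / 4
  c2 r2c0: 35 / 5 / 7
  c3 r1c0: 25 / 0 / 0
  c3 r2c0: 39 / 1 / 4
  c4 r1c0: 25 / 0 / 0
  c4 r2c0: 39 / 0 / 0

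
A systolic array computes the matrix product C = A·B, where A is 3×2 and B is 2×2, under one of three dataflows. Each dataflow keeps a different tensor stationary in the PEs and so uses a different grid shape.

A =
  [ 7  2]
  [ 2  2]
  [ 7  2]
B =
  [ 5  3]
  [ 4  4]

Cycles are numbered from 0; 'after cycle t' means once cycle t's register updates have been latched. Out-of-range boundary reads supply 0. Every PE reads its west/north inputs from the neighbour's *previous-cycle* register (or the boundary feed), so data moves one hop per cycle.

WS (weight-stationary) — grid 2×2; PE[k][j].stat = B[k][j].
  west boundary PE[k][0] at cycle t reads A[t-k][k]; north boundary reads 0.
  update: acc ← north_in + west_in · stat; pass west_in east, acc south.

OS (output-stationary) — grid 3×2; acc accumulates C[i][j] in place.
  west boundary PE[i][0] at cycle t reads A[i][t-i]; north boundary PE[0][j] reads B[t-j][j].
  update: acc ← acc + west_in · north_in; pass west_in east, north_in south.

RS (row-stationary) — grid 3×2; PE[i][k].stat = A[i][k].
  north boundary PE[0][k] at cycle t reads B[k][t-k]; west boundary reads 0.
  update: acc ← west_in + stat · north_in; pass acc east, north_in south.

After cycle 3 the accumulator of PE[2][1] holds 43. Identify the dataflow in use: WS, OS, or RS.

dataflow = RS

WS: PE[2][1] is outside its 2×2 grid.
OS (3×2 grid), PE[2][1]:
  after 0 — PE[2][1] acc=0, pass-E 0, pass-S 0
  after 1 — PE[2][1] acc=0, pass-E 0, pass-S 0
  after 2 — PE[2][1] acc=0, pass-E 0, pass-S 0
  after 3 — PE[2][1] acc=21, pass-E 7, pass-S 3
RS (3×2 grid), PE[2][1]:
  after 0 — PE[2][1] acc=0, pass-E 0, pass-S 0
  after 1 — PE[2][1] acc=0, pass-E 0, pass-S 0
  after 2 — PE[2][1] acc=0, pass-E 0, pass-S 0
  after 3 — PE[2][1] acc=43, pass-E 43, pass-S 4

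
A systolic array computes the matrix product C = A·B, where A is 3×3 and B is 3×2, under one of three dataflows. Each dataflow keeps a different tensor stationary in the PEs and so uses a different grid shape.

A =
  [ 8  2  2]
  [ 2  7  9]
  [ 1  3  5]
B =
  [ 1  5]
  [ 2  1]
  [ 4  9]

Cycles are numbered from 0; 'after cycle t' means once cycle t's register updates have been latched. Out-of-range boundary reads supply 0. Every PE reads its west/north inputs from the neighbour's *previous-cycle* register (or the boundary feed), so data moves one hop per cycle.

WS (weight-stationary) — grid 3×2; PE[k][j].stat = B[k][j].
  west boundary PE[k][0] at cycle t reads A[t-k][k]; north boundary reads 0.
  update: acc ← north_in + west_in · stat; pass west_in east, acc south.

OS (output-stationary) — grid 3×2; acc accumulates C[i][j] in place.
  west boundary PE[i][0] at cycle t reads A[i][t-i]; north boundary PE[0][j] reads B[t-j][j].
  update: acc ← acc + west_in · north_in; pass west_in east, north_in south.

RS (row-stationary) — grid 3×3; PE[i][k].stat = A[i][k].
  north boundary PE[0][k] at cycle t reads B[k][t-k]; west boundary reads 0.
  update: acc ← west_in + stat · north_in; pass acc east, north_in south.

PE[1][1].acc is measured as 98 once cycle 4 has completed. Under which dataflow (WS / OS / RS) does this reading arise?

WS (3×2 grid), PE[1][1]:
  step 0 · PE1,1: acc=0; fwd→0 fwd↓0
  step 1 · PE1,1: acc=0; fwd→0 fwd↓0
  step 2 · PE1,1: acc=42; fwd→2 fwd↓42
  step 3 · PE1,1: acc=17; fwd→7 fwd↓17
  step 4 · PE1,1: acc=8; fwd→3 fwd↓8
OS (3×2 grid), PE[1][1]:
  step 0 · PE1,1: acc=0; fwd→0 fwd↓0
  step 1 · PE1,1: acc=0; fwd→0 fwd↓0
  step 2 · PE1,1: acc=10; fwd→2 fwd↓5
  step 3 · PE1,1: acc=17; fwd→7 fwd↓1
  step 4 · PE1,1: acc=98; fwd→9 fwd↓9
RS (3×3 grid), PE[1][1]:
  step 0 · PE1,1: acc=0; fwd→0 fwd↓0
  step 1 · PE1,1: acc=0; fwd→0 fwd↓0
  step 2 · PE1,1: acc=16; fwd→16 fwd↓2
  step 3 · PE1,1: acc=17; fwd→17 fwd↓1
  step 4 · PE1,1: acc=0; fwd→0 fwd↓0

dataflow = OS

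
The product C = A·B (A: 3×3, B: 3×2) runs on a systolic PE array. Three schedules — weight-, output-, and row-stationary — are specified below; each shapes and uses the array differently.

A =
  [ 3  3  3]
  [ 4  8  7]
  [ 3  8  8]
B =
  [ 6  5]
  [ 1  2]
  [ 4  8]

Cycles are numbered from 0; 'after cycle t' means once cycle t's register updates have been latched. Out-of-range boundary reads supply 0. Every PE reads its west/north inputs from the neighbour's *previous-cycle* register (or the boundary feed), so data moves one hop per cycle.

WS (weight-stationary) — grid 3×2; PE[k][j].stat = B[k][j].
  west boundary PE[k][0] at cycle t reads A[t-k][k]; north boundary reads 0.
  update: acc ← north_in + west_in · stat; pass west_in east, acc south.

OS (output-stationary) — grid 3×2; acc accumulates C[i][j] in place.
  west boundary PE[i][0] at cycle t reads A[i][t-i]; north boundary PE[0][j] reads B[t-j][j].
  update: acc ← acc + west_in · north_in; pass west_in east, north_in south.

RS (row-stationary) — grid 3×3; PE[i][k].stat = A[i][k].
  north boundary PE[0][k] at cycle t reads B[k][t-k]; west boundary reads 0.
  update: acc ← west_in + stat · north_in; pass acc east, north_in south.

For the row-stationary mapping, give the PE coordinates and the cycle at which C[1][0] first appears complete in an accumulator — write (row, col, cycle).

RS: C[1][0] accumulates in PE[1][2]:
  [0] (1,2) acc=0 (h:0 v:0)
  [1] (1,2) acc=0 (h:0 v:0)
  [2] (1,2) acc=0 (h:0 v:0)
  [3] (1,2) acc=60 (h:60 v:4)

(row, col, cycle) = (1, 2, 3)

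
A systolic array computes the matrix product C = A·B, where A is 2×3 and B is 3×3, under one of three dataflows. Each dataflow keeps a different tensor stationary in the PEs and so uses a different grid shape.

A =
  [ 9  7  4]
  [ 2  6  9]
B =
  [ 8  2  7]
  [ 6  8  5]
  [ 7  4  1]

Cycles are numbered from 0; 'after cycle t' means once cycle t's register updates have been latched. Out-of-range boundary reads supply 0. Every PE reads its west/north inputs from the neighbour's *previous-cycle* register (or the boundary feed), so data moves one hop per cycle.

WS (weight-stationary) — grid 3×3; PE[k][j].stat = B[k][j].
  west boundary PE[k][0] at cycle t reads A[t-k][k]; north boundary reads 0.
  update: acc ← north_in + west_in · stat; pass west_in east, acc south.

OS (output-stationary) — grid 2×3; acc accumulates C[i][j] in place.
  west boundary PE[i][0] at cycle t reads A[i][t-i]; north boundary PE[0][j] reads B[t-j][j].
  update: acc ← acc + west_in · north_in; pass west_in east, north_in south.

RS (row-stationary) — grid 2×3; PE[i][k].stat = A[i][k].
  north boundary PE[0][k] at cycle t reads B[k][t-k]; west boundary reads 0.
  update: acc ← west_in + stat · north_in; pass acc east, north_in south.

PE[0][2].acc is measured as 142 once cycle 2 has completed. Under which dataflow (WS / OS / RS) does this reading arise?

— WS: 3×3; PE[0][2] trace:
  c0 r0c2: 0 / 0 / 0
  c1 r0c2: 0 / 0 / 0
  c2 r0c2: 63 / 9 / 63
— OS: 2×3; PE[0][2] trace:
  c0 r0c2: 0 / 0 / 0
  c1 r0c2: 0 / 0 / 0
  c2 r0c2: 63 / 9 / 7
— RS: 2×3; PE[0][2] trace:
  c0 r0c2: 0 / 0 / 0
  c1 r0c2: 0 / 0 / 0
  c2 r0c2: 142 / 142 / 7

dataflow = RS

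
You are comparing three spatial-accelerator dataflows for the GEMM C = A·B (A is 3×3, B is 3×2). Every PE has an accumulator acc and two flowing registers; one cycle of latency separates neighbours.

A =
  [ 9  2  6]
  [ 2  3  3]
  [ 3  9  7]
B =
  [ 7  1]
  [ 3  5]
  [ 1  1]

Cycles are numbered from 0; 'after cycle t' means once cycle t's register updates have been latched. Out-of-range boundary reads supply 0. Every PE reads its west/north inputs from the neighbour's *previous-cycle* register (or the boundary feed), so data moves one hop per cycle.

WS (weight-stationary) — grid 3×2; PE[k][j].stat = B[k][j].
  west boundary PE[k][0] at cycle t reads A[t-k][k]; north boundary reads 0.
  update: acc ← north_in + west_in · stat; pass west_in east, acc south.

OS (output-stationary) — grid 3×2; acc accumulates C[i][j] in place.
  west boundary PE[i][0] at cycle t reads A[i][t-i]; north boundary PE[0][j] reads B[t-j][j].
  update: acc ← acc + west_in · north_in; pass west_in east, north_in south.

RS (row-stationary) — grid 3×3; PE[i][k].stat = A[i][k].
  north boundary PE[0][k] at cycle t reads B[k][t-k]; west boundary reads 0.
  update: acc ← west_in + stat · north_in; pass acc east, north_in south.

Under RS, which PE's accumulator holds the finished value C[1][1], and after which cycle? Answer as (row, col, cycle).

(row, col, cycle) = (1, 2, 4)

RS — PE[1][2] is where C[1][1] collects:
  after 0 — PE[1][2] acc=0, pass-E 0, pass-S 0
  after 1 — PE[1][2] acc=0, pass-E 0, pass-S 0
  after 2 — PE[1][2] acc=0, pass-E 0, pass-S 0
  after 3 — PE[1][2] acc=26, pass-E 26, pass-S 1
  after 4 — PE[1][2] acc=20, pass-E 20, pass-S 1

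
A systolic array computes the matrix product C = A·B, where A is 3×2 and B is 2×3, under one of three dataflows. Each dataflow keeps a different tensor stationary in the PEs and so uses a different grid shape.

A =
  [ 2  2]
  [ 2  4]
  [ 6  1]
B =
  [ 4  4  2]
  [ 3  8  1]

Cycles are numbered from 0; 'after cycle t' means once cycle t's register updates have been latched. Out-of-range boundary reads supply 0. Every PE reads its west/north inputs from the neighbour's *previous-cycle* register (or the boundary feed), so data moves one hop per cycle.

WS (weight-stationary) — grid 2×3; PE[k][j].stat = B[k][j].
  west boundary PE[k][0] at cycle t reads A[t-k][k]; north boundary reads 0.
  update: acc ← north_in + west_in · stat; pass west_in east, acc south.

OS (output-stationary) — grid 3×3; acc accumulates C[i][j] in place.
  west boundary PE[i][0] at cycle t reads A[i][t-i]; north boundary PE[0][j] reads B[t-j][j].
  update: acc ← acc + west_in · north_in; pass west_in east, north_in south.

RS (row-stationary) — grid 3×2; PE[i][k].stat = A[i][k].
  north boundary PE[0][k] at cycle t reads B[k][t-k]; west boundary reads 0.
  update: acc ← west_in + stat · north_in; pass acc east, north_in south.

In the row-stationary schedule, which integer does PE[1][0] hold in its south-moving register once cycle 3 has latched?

register = 2

Tracing RS — 3×2 array, target PE[1][0]:
  step 0 · PE0,0: acc=8; fwd→8 fwd↓4
  step 0 · PE1,0: acc=0; fwd→0 fwd↓0
  step 1 · PE0,0: acc=8; fwd→8 fwd↓4
  step 1 · PE1,0: acc=8; fwd→8 fwd↓4
  step 2 · PE0,0: acc=4; fwd→4 fwd↓2
  step 2 · PE1,0: acc=8; fwd→8 fwd↓4
  step 3 · PE0,0: acc=0; fwd→0 fwd↓0
  step 3 · PE1,0: acc=4; fwd→4 fwd↓2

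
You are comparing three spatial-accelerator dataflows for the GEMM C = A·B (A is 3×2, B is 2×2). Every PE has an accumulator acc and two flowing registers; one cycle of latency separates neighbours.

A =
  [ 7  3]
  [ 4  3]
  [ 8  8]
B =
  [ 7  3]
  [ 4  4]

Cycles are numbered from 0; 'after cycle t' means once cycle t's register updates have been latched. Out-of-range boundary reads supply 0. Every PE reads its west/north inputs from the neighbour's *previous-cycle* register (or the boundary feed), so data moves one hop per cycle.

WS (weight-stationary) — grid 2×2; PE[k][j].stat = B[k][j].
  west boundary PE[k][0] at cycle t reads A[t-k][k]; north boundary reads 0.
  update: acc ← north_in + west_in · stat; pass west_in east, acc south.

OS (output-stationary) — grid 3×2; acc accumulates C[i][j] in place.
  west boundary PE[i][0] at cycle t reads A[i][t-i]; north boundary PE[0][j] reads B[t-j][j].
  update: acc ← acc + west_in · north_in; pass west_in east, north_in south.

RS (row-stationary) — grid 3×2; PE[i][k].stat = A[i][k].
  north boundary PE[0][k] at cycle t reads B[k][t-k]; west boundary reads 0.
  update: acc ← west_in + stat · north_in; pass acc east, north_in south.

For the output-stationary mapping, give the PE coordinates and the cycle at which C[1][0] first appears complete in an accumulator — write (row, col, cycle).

(row, col, cycle) = (1, 0, 2)

OS: C[1][0] accumulates in PE[1][0]:
  step 0 · PE1,0: acc=0; fwd→0 fwd↓0
  step 1 · PE1,0: acc=28; fwd→4 fwd↓7
  step 2 · PE1,0: acc=40; fwd→3 fwd↓4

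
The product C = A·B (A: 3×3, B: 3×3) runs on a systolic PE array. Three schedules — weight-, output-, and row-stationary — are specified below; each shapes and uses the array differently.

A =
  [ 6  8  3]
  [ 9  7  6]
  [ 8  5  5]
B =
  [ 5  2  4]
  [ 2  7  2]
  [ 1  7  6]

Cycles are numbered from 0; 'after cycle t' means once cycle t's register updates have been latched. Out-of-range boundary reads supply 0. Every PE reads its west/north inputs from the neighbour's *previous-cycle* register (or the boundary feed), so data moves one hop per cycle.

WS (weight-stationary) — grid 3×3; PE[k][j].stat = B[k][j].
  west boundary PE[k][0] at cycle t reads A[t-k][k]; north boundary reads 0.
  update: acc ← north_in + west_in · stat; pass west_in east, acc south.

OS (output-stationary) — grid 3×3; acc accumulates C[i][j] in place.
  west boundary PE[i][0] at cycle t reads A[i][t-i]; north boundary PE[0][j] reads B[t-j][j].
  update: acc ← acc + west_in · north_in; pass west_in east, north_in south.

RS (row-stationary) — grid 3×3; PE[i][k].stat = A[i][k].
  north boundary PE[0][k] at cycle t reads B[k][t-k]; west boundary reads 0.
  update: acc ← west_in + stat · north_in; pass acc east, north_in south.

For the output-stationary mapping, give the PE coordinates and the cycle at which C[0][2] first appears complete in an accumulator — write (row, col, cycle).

OS: C[0][2] accumulates in PE[0][2]:
  step 0 · PE0,2: acc=0; fwd→0 fwd↓0
  step 1 · PE0,2: acc=0; fwd→0 fwd↓0
  step 2 · PE0,2: acc=24; fwd→6 fwd↓4
  step 3 · PE0,2: acc=40; fwd→8 fwd↓2
  step 4 · PE0,2: acc=58; fwd→3 fwd↓6

(row, col, cycle) = (0, 2, 4)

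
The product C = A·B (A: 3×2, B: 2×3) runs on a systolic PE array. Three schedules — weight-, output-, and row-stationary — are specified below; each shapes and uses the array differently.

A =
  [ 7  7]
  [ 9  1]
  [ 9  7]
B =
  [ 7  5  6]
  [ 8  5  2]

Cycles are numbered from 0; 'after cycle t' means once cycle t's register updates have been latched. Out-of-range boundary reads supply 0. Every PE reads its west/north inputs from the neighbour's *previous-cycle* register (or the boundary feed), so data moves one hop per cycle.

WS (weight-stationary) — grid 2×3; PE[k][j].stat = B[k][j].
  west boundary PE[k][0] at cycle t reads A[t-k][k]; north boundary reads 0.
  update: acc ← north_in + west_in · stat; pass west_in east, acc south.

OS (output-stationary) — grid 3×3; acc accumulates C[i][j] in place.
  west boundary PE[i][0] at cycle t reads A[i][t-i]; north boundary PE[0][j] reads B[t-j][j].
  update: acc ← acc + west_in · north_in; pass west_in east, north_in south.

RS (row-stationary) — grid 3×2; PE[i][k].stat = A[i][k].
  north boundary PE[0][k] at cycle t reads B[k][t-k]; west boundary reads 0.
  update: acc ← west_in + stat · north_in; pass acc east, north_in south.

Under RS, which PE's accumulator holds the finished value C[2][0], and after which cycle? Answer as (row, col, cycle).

RS: C[2][0] accumulates in PE[2][1]:
  step 0 · PE2,1: acc=0; fwd→0 fwd↓0
  step 1 · PE2,1: acc=0; fwd→0 fwd↓0
  step 2 · PE2,1: acc=0; fwd→0 fwd↓0
  step 3 · PE2,1: acc=119; fwd→119 fwd↓8

(row, col, cycle) = (2, 1, 3)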